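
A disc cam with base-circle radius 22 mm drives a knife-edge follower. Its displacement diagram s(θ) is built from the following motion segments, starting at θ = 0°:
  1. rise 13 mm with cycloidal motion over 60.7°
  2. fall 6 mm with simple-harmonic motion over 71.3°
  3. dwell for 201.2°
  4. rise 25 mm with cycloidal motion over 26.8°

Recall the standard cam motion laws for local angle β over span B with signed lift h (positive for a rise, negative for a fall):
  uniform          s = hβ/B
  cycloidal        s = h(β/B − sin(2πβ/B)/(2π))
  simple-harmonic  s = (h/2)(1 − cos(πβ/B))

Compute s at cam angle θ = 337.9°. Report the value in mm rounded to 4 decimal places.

seg 1 [0°–60.7°] cycloidal, h=13: full span → s += 13 → s = 13.0000
seg 2 [60.7°–132°] simple-harmonic, h=-6: full span → s += -6 → s = 7.0000
seg 3 [132°–333.2°] dwell: s stays 7.0000
seg 4 [333.2°–360°] cycloidal, h=25: θ=337.9° here. β=4.7, B=26.8. 25·(0.1754 − sin(2π·0.1754)/(2π)) = 0.8349 → s = 7.8349

7.8349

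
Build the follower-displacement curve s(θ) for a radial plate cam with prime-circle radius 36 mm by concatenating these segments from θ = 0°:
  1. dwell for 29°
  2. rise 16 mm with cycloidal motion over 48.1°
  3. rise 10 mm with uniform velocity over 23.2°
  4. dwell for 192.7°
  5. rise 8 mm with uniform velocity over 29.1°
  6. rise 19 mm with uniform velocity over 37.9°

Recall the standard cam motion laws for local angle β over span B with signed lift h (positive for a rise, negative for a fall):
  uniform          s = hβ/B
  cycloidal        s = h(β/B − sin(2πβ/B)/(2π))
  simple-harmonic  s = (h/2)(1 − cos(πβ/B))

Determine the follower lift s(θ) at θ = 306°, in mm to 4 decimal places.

seg 1 [0°–29°] dwell: s stays 0.0000
seg 2 [29°–77.1°] cycloidal, h=16: full span → s += 16 → s = 16.0000
seg 3 [77.1°–100.3°] uniform, h=10: full span → s += 10 → s = 26.0000
seg 4 [100.3°–293°] dwell: s stays 26.0000
seg 5 [293°–322.1°] uniform, h=8: θ=306° here. β=13, B=29.1. 8·13/29.1 = 3.5739 → s = 29.5739

29.5739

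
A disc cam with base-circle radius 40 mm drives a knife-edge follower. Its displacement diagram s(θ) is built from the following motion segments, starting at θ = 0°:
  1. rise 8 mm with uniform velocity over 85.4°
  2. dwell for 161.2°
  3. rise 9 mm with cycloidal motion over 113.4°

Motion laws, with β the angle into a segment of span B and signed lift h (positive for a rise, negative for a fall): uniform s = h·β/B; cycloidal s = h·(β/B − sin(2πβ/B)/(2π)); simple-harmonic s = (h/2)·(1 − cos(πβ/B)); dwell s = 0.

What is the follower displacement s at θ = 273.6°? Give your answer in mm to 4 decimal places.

seg 1 [0°–85.4°] uniform, h=8: full span → s += 8 → s = 8.0000
seg 2 [85.4°–246.6°] dwell: s stays 8.0000
seg 3 [246.6°–360°] cycloidal, h=9: θ=273.6° here. β=27, B=113.4. 9·(0.2381 − sin(2π·0.2381)/(2π)) = 0.7145 → s = 8.7145

8.7145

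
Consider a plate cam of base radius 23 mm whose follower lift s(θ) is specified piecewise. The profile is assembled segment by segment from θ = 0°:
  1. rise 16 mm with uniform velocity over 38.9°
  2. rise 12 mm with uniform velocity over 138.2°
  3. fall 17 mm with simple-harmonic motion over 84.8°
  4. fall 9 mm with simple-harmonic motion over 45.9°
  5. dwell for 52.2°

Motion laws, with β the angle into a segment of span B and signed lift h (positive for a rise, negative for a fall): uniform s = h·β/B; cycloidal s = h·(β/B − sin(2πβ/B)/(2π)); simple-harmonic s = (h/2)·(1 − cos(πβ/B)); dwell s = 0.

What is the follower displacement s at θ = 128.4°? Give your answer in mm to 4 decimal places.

seg 1 [0°–38.9°] uniform, h=16: full span → s += 16 → s = 16.0000
seg 2 [38.9°–177.1°] uniform, h=12: θ=128.4° here. β=89.5, B=138.2. 12·89.5/138.2 = 7.7713 → s = 23.7713

23.7713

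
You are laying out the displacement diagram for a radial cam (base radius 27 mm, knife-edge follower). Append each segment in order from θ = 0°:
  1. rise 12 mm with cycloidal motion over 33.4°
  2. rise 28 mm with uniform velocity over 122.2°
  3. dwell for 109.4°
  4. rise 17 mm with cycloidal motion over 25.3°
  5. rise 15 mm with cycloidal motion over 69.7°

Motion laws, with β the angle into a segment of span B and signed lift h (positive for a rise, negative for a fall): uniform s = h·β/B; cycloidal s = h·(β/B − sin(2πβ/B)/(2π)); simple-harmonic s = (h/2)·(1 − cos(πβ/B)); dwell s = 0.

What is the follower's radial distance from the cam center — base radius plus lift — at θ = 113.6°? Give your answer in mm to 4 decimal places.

seg 1 [0°–33.4°] cycloidal, h=12: full span → s += 12 → s = 12.0000
seg 2 [33.4°–155.6°] uniform, h=28: θ=113.6° here. β=80.2, B=122.2. 28·80.2/122.2 = 18.3764 → s = 30.3764
radial distance = base radius + s = 27 + 30.3764 = 57.3764

57.3764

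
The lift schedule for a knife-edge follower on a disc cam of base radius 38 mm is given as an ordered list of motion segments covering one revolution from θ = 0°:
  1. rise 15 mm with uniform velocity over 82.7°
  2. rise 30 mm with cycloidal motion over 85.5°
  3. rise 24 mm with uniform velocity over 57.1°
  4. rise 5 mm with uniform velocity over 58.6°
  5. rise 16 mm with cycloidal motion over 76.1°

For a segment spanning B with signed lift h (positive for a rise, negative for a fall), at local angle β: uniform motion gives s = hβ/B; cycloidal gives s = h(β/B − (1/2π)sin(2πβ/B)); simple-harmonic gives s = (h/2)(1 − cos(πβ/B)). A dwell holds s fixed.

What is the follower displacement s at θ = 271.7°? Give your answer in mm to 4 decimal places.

seg 1 [0°–82.7°] uniform, h=15: full span → s += 15 → s = 15.0000
seg 2 [82.7°–168.2°] cycloidal, h=30: full span → s += 30 → s = 45.0000
seg 3 [168.2°–225.3°] uniform, h=24: full span → s += 24 → s = 69.0000
seg 4 [225.3°–283.9°] uniform, h=5: θ=271.7° here. β=46.4, B=58.6. 5·46.4/58.6 = 3.9590 → s = 72.9590

72.9590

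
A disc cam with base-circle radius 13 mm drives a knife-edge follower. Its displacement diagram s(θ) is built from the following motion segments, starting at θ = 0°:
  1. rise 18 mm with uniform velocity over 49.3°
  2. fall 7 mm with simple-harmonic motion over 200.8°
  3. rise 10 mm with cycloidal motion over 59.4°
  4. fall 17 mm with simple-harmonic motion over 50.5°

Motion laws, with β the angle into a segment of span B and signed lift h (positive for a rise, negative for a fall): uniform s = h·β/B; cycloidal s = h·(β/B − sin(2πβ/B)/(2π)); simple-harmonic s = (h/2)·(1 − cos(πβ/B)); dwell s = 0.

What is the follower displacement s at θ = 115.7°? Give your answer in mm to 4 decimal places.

seg 1 [0°–49.3°] uniform, h=18: full span → s += 18 → s = 18.0000
seg 2 [49.3°–250.1°] simple-harmonic, h=-7: θ=115.7° here. β=66.4, B=200.8. -7/2·(1 − cos(π·0.3307)) = -1.7248 → s = 16.2752

16.2752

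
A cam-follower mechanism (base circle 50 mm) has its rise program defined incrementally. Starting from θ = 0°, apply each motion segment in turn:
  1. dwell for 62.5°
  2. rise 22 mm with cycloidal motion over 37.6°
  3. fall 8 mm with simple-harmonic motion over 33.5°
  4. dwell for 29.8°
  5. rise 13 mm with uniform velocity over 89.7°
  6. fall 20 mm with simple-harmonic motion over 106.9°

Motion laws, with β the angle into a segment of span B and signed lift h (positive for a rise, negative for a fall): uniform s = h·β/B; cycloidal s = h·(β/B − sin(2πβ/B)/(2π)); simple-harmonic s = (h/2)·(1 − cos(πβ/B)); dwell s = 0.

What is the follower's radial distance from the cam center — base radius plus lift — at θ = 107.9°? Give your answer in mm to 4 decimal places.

seg 1 [0°–62.5°] dwell: s stays 0.0000
seg 2 [62.5°–100.1°] cycloidal, h=22: full span → s += 22 → s = 22.0000
seg 3 [100.1°–133.6°] simple-harmonic, h=-8: θ=107.9° here. β=7.8, B=33.5. -8/2·(1 − cos(π·0.2328)) = -1.0232 → s = 20.9768
radial distance = base radius + s = 50 + 20.9768 = 70.9768

70.9768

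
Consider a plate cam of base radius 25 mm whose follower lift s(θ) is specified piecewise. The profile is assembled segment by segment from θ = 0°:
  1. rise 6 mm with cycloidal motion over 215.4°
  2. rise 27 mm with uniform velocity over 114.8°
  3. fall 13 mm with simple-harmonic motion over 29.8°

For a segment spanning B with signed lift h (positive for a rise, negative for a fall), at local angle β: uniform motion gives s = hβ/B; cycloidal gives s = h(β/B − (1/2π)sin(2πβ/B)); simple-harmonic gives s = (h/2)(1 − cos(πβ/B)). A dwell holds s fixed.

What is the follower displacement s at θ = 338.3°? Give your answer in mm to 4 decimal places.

seg 1 [0°–215.4°] cycloidal, h=6: full span → s += 6 → s = 6.0000
seg 2 [215.4°–330.2°] uniform, h=27: full span → s += 27 → s = 33.0000
seg 3 [330.2°–360°] simple-harmonic, h=-13: θ=338.3° here. β=8.1, B=29.8. -13/2·(1 − cos(π·0.2718)) = -2.2293 → s = 30.7707

30.7707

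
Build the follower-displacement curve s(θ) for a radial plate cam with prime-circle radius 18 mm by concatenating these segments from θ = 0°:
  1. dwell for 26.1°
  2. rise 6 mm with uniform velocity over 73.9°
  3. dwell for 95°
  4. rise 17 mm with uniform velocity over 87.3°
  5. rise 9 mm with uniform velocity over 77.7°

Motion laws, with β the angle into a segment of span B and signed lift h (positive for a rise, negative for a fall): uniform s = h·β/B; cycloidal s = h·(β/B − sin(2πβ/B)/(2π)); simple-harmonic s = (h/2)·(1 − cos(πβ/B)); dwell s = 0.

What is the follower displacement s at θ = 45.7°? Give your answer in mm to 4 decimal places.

seg 1 [0°–26.1°] dwell: s stays 0.0000
seg 2 [26.1°–100°] uniform, h=6: θ=45.7° here. β=19.6, B=73.9. 6·19.6/73.9 = 1.5913 → s = 1.5913

1.5913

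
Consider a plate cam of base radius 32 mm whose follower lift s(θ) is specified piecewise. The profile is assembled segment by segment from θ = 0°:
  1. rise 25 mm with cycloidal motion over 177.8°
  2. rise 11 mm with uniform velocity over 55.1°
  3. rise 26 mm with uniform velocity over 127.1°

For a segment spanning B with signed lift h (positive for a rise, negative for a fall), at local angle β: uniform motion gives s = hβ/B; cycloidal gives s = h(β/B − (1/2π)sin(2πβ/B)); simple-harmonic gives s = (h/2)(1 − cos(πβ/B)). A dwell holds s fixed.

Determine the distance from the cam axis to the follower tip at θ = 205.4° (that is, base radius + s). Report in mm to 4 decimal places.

seg 1 [0°–177.8°] cycloidal, h=25: full span → s += 25 → s = 25.0000
seg 2 [177.8°–232.9°] uniform, h=11: θ=205.4° here. β=27.6, B=55.1. 11·27.6/55.1 = 5.5100 → s = 30.5100
radial distance = base radius + s = 32 + 30.5100 = 62.5100

62.5100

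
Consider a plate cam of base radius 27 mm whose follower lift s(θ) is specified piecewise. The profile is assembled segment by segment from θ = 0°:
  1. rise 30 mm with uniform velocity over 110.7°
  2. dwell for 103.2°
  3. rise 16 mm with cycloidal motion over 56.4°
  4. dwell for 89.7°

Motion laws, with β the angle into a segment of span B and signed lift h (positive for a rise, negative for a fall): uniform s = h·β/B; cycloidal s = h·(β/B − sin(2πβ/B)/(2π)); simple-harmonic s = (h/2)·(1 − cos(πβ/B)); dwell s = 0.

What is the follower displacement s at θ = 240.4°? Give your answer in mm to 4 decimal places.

seg 1 [0°–110.7°] uniform, h=30: full span → s += 30 → s = 30.0000
seg 2 [110.7°–213.9°] dwell: s stays 30.0000
seg 3 [213.9°–270.3°] cycloidal, h=16: θ=240.4° here. β=26.5, B=56.4. 16·(0.4699 − sin(2π·0.4699)/(2π)) = 7.0383 → s = 37.0383

37.0383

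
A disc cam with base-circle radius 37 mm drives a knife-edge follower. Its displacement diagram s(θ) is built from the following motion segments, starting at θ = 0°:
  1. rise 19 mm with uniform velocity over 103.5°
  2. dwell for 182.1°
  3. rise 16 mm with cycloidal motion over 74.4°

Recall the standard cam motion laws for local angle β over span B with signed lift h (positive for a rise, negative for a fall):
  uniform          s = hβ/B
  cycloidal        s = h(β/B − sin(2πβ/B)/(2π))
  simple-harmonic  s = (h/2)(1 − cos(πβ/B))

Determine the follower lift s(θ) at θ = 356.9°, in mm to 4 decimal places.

seg 1 [0°–103.5°] uniform, h=19: full span → s += 19 → s = 19.0000
seg 2 [103.5°–285.6°] dwell: s stays 19.0000
seg 3 [285.6°–360°] cycloidal, h=16: θ=356.9° here. β=71.3, B=74.4. 16·(0.9583 − sin(2π·0.9583)/(2π)) = 15.9924 → s = 34.9924

34.9924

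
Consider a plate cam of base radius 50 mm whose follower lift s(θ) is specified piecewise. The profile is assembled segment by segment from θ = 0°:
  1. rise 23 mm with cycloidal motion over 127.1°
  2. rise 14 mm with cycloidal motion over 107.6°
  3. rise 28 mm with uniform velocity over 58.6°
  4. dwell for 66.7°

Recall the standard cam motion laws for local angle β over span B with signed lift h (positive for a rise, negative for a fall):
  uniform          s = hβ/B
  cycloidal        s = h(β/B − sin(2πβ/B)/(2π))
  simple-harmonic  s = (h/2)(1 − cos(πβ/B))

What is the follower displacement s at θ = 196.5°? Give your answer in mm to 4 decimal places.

seg 1 [0°–127.1°] cycloidal, h=23: full span → s += 23 → s = 23.0000
seg 2 [127.1°–234.7°] cycloidal, h=14: θ=196.5° here. β=69.4, B=107.6. 14·(0.6450 − sin(2π·0.6450)/(2π)) = 10.7902 → s = 33.7902

33.7902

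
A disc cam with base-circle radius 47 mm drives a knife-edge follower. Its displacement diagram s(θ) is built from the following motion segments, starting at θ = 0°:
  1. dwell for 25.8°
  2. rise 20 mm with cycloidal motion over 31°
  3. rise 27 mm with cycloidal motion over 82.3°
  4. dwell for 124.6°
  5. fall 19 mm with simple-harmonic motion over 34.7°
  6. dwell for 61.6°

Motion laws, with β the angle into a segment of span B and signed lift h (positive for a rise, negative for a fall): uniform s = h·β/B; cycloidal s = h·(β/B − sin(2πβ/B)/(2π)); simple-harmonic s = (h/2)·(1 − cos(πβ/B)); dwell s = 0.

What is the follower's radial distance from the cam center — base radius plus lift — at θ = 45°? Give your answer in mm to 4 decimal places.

seg 1 [0°–25.8°] dwell: s stays 0.0000
seg 2 [25.8°–56.8°] cycloidal, h=20: θ=45° here. β=19.2, B=31. 20·(0.6194 − sin(2π·0.6194)/(2π)) = 14.5567 → s = 14.5567
radial distance = base radius + s = 47 + 14.5567 = 61.5567

61.5567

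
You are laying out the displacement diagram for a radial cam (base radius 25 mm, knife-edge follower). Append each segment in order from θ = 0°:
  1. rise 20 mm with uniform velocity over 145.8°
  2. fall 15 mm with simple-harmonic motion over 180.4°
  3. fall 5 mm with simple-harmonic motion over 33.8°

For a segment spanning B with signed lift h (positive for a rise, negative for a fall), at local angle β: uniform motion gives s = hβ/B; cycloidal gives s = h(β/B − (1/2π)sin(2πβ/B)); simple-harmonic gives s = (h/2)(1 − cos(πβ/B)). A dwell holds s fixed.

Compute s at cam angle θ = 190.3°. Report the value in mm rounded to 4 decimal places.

seg 1 [0°–145.8°] uniform, h=20: full span → s += 20 → s = 20.0000
seg 2 [145.8°–326.2°] simple-harmonic, h=-15: θ=190.3° here. β=44.5, B=180.4. -15/2·(1 − cos(π·0.2467)) = -2.1416 → s = 17.8584

17.8584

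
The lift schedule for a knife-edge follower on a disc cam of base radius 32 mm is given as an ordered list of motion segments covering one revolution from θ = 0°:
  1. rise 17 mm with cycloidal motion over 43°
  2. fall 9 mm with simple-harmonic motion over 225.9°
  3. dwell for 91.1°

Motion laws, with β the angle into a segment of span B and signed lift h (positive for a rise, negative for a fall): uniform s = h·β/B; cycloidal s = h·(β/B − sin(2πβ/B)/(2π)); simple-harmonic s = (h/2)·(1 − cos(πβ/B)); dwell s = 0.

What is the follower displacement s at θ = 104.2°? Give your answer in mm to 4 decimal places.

seg 1 [0°–43°] cycloidal, h=17: full span → s += 17 → s = 17.0000
seg 2 [43°–268.9°] simple-harmonic, h=-9: θ=104.2° here. β=61.2, B=225.9. -9/2·(1 − cos(π·0.2709)) = -1.5338 → s = 15.4662

15.4662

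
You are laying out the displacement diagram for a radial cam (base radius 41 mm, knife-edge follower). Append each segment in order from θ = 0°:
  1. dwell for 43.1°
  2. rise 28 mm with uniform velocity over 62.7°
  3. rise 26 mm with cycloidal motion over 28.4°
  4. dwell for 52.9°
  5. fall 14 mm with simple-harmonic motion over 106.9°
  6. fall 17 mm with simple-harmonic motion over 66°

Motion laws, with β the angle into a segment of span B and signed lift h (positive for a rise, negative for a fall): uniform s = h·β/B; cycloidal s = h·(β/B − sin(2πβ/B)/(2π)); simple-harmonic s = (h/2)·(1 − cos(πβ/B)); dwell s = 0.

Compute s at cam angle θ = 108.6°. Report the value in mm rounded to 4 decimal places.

seg 1 [0°–43.1°] dwell: s stays 0.0000
seg 2 [43.1°–105.8°] uniform, h=28: full span → s += 28 → s = 28.0000
seg 3 [105.8°–134.2°] cycloidal, h=26: θ=108.6° here. β=2.8, B=28.4. 26·(0.0986 − sin(2π·0.0986)/(2π)) = 0.1608 → s = 28.1608

28.1608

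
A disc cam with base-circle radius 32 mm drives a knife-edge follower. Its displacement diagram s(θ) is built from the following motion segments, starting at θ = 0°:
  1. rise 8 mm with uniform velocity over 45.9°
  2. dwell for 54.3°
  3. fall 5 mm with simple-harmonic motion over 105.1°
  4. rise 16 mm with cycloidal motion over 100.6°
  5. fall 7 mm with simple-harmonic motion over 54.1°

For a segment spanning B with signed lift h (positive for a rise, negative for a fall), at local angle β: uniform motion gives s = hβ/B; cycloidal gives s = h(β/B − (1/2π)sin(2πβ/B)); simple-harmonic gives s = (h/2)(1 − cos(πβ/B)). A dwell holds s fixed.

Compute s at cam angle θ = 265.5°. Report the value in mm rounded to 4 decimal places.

seg 1 [0°–45.9°] uniform, h=8: full span → s += 8 → s = 8.0000
seg 2 [45.9°–100.2°] dwell: s stays 8.0000
seg 3 [100.2°–205.3°] simple-harmonic, h=-5: full span → s += -5 → s = 3.0000
seg 4 [205.3°–305.9°] cycloidal, h=16: θ=265.5° here. β=60.2, B=100.6. 16·(0.5984 − sin(2π·0.5984)/(2π)) = 11.0507 → s = 14.0507

14.0507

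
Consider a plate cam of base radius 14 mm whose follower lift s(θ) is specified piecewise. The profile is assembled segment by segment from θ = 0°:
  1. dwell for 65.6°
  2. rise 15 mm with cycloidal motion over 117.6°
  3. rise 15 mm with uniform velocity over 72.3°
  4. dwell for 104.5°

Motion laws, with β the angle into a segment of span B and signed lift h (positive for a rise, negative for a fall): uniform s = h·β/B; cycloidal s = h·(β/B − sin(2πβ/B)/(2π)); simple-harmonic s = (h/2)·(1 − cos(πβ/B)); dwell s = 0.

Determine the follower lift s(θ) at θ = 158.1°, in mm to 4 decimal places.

seg 1 [0°–65.6°] dwell: s stays 0.0000
seg 2 [65.6°–183.2°] cycloidal, h=15: θ=158.1° here. β=92.5, B=117.6. 15·(0.7866 − sin(2π·0.7866)/(2π)) = 14.1231 → s = 14.1231

14.1231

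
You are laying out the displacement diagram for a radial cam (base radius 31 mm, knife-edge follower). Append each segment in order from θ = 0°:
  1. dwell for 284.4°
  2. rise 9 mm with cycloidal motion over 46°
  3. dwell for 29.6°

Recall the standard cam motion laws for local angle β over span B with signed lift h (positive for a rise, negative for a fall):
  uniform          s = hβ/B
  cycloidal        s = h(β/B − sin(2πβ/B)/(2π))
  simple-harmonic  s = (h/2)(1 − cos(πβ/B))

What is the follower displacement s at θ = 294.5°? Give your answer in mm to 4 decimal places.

seg 1 [0°–284.4°] dwell: s stays 0.0000
seg 2 [284.4°–330.4°] cycloidal, h=9: θ=294.5° here. β=10.1, B=46. 9·(0.2196 − sin(2π·0.2196)/(2π)) = 0.5698 → s = 0.5698

0.5698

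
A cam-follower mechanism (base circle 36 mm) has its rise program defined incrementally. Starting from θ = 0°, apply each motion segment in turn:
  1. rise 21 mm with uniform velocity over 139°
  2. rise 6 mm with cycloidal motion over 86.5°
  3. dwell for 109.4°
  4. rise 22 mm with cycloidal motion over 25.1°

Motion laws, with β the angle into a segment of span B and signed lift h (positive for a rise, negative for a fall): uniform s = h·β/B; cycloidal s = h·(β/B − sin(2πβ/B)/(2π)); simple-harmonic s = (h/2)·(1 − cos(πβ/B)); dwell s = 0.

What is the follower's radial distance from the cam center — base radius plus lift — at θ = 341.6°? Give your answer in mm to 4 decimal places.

seg 1 [0°–139°] uniform, h=21: full span → s += 21 → s = 21.0000
seg 2 [139°–225.5°] cycloidal, h=6: full span → s += 6 → s = 27.0000
seg 3 [225.5°–334.9°] dwell: s stays 27.0000
seg 4 [334.9°–360°] cycloidal, h=22: θ=341.6° here. β=6.7, B=25.1. 22·(0.2669 − sin(2π·0.2669)/(2π)) = 2.3909 → s = 29.3909
radial distance = base radius + s = 36 + 29.3909 = 65.3909

65.3909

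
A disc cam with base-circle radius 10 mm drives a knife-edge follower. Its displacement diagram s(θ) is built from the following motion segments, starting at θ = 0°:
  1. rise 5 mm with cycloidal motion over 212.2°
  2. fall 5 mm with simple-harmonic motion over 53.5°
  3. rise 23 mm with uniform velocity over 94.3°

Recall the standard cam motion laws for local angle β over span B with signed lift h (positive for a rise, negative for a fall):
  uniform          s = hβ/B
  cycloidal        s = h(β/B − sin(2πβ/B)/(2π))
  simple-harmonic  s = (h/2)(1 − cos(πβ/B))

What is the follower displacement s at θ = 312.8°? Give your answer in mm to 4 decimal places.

seg 1 [0°–212.2°] cycloidal, h=5: full span → s += 5 → s = 5.0000
seg 2 [212.2°–265.7°] simple-harmonic, h=-5: full span → s += -5 → s = 0.0000
seg 3 [265.7°–360°] uniform, h=23: θ=312.8° here. β=47.1, B=94.3. 23·47.1/94.3 = 11.4878 → s = 11.4878

11.4878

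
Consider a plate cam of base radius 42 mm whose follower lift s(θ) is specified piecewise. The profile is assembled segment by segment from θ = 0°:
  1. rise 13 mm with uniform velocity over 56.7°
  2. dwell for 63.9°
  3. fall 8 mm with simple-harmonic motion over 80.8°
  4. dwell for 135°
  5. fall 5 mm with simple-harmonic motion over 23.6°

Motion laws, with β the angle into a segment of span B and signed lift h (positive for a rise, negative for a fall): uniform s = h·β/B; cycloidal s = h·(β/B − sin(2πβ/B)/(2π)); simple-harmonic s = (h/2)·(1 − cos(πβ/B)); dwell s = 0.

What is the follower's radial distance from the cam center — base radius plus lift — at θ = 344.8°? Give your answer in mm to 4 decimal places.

seg 1 [0°–56.7°] uniform, h=13: full span → s += 13 → s = 13.0000
seg 2 [56.7°–120.6°] dwell: s stays 13.0000
seg 3 [120.6°–201.4°] simple-harmonic, h=-8: full span → s += -8 → s = 5.0000
seg 4 [201.4°–336.4°] dwell: s stays 5.0000
seg 5 [336.4°–360°] simple-harmonic, h=-5: θ=344.8° here. β=8.4, B=23.6. -5/2·(1 − cos(π·0.3559)) = -1.4067 → s = 3.5933
radial distance = base radius + s = 42 + 3.5933 = 45.5933

45.5933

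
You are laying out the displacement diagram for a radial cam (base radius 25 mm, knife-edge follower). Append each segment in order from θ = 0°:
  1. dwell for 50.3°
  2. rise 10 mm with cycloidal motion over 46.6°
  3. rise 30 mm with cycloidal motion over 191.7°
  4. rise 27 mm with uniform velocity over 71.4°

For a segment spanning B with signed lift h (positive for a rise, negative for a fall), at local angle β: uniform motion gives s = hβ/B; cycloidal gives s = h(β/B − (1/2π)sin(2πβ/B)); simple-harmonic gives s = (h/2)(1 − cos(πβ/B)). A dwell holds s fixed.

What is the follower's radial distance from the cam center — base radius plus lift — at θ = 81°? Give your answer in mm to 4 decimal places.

seg 1 [0°–50.3°] dwell: s stays 0.0000
seg 2 [50.3°–96.9°] cycloidal, h=10: θ=81° here. β=30.7, B=46.6. 10·(0.6588 − sin(2π·0.6588)/(2π)) = 7.9253 → s = 7.9253
radial distance = base radius + s = 25 + 7.9253 = 32.9253

32.9253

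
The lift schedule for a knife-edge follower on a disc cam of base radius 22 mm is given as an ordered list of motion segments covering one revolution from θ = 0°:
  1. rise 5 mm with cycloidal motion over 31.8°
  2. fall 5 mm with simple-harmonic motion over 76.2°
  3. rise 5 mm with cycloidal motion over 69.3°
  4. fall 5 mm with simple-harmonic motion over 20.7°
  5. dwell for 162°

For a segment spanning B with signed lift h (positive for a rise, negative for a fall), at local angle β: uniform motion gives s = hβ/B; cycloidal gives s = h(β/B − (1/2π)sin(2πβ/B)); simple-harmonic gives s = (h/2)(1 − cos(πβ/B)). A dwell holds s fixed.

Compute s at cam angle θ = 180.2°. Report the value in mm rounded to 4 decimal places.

seg 1 [0°–31.8°] cycloidal, h=5: full span → s += 5 → s = 5.0000
seg 2 [31.8°–108°] simple-harmonic, h=-5: full span → s += -5 → s = 0.0000
seg 3 [108°–177.3°] cycloidal, h=5: full span → s += 5 → s = 5.0000
seg 4 [177.3°–198°] simple-harmonic, h=-5: θ=180.2° here. β=2.9, B=20.7. -5/2·(1 − cos(π·0.1401)) = -0.2383 → s = 4.7617

4.7617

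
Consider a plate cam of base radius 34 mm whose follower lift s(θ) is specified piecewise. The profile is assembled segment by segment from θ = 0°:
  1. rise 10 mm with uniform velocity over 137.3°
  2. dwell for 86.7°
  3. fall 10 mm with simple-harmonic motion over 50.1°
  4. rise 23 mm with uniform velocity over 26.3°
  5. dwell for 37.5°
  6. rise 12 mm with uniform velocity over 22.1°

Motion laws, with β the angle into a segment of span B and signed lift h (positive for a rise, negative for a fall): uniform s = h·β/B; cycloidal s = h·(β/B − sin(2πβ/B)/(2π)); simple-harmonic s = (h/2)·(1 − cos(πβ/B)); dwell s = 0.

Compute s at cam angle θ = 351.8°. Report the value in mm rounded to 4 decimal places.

seg 1 [0°–137.3°] uniform, h=10: full span → s += 10 → s = 10.0000
seg 2 [137.3°–224°] dwell: s stays 10.0000
seg 3 [224°–274.1°] simple-harmonic, h=-10: full span → s += -10 → s = 0.0000
seg 4 [274.1°–300.4°] uniform, h=23: full span → s += 23 → s = 23.0000
seg 5 [300.4°–337.9°] dwell: s stays 23.0000
seg 6 [337.9°–360°] uniform, h=12: θ=351.8° here. β=13.9, B=22.1. 12·13.9/22.1 = 7.5475 → s = 30.5475

30.5475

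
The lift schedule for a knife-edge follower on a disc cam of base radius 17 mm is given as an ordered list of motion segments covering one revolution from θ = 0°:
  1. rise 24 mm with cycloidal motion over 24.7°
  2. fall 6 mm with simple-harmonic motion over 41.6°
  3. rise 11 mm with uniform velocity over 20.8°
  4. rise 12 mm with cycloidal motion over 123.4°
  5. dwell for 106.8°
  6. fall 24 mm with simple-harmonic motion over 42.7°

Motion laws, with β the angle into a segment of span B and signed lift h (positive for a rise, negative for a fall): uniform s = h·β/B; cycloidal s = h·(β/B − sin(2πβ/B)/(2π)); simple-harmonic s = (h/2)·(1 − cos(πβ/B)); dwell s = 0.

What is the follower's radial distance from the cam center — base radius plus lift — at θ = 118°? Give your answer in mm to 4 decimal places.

seg 1 [0°–24.7°] cycloidal, h=24: full span → s += 24 → s = 24.0000
seg 2 [24.7°–66.3°] simple-harmonic, h=-6: full span → s += -6 → s = 18.0000
seg 3 [66.3°–87.1°] uniform, h=11: full span → s += 11 → s = 29.0000
seg 4 [87.1°–210.5°] cycloidal, h=12: θ=118° here. β=30.9, B=123.4. 12·(0.2504 − sin(2π·0.2504)/(2π)) = 1.0950 → s = 30.0950
radial distance = base radius + s = 17 + 30.0950 = 47.0950

47.0950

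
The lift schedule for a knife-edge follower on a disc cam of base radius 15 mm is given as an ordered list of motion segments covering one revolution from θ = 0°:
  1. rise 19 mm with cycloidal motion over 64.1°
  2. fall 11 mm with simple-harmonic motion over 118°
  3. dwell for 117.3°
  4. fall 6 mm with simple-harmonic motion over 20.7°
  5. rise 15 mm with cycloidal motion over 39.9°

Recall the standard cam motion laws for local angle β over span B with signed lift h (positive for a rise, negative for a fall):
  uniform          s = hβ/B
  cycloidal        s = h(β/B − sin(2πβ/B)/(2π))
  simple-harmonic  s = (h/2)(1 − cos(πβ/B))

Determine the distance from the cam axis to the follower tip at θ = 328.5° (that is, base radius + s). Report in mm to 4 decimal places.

seg 1 [0°–64.1°] cycloidal, h=19: full span → s += 19 → s = 19.0000
seg 2 [64.1°–182.1°] simple-harmonic, h=-11: full span → s += -11 → s = 8.0000
seg 3 [182.1°–299.4°] dwell: s stays 8.0000
seg 4 [299.4°–320.1°] simple-harmonic, h=-6: full span → s += -6 → s = 2.0000
seg 5 [320.1°–360°] cycloidal, h=15: θ=328.5° here. β=8.4, B=39.9. 15·(0.2105 − sin(2π·0.2105)/(2π)) = 0.8436 → s = 2.8436
radial distance = base radius + s = 15 + 2.8436 = 17.8436

17.8436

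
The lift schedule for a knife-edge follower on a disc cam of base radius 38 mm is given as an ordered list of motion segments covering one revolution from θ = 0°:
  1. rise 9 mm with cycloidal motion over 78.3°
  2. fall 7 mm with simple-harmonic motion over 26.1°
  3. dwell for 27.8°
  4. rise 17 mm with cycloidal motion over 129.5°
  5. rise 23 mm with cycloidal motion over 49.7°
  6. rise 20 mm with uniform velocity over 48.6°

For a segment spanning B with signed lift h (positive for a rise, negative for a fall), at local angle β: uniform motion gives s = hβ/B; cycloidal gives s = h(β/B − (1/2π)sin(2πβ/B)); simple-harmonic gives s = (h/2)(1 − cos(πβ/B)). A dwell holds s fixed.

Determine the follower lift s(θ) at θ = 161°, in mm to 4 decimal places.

seg 1 [0°–78.3°] cycloidal, h=9: full span → s += 9 → s = 9.0000
seg 2 [78.3°–104.4°] simple-harmonic, h=-7: full span → s += -7 → s = 2.0000
seg 3 [104.4°–132.2°] dwell: s stays 2.0000
seg 4 [132.2°–261.7°] cycloidal, h=17: θ=161° here. β=28.8, B=129.5. 17·(0.2224 − sin(2π·0.2224)/(2π)) = 1.1157 → s = 3.1157

3.1157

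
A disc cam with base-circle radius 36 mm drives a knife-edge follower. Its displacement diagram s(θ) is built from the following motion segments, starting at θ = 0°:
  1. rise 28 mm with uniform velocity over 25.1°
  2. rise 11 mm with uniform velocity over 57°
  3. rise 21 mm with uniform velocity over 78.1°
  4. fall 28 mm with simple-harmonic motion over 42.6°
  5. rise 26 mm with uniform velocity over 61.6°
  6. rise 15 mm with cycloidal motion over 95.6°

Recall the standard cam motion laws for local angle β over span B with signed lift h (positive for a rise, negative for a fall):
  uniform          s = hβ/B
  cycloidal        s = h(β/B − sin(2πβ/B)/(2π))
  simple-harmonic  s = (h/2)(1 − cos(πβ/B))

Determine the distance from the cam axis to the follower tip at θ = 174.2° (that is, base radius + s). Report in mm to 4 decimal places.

seg 1 [0°–25.1°] uniform, h=28: full span → s += 28 → s = 28.0000
seg 2 [25.1°–82.1°] uniform, h=11: full span → s += 11 → s = 39.0000
seg 3 [82.1°–160.2°] uniform, h=21: full span → s += 21 → s = 60.0000
seg 4 [160.2°–202.8°] simple-harmonic, h=-28: θ=174.2° here. β=14, B=42.6. -28/2·(1 − cos(π·0.3286)) = -6.8219 → s = 53.1781
radial distance = base radius + s = 36 + 53.1781 = 89.1781

89.1781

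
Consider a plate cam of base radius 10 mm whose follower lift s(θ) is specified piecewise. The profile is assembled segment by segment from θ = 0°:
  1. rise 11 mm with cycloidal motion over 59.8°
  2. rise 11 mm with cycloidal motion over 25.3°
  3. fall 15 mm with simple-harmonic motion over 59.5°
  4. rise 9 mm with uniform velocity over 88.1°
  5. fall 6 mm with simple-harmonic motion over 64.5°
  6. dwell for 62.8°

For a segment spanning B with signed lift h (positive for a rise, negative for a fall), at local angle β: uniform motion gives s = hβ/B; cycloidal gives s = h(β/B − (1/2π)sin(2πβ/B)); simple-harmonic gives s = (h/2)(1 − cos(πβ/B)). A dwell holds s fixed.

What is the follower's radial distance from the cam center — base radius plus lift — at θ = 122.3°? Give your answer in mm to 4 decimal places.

seg 1 [0°–59.8°] cycloidal, h=11: full span → s += 11 → s = 11.0000
seg 2 [59.8°–85.1°] cycloidal, h=11: full span → s += 11 → s = 22.0000
seg 3 [85.1°–144.6°] simple-harmonic, h=-15: θ=122.3° here. β=37.2, B=59.5. -15/2·(1 − cos(π·0.6252)) = -10.3747 → s = 11.6253
radial distance = base radius + s = 10 + 11.6253 = 21.6253

21.6253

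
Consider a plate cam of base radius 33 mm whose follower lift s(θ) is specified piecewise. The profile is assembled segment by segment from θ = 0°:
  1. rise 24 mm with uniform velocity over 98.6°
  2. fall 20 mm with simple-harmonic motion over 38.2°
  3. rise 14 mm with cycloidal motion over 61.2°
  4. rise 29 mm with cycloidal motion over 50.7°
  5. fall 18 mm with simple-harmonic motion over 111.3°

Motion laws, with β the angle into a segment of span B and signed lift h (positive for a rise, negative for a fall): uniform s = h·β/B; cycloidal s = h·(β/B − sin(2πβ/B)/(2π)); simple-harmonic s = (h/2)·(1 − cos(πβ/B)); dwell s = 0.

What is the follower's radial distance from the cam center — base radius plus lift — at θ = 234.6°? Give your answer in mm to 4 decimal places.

seg 1 [0°–98.6°] uniform, h=24: full span → s += 24 → s = 24.0000
seg 2 [98.6°–136.8°] simple-harmonic, h=-20: full span → s += -20 → s = 4.0000
seg 3 [136.8°–198°] cycloidal, h=14: full span → s += 14 → s = 18.0000
seg 4 [198°–248.7°] cycloidal, h=29: θ=234.6° here. β=36.6, B=50.7. 29·(0.7219 − sin(2π·0.7219)/(2π)) = 25.4786 → s = 43.4786
radial distance = base radius + s = 33 + 43.4786 = 76.4786

76.4786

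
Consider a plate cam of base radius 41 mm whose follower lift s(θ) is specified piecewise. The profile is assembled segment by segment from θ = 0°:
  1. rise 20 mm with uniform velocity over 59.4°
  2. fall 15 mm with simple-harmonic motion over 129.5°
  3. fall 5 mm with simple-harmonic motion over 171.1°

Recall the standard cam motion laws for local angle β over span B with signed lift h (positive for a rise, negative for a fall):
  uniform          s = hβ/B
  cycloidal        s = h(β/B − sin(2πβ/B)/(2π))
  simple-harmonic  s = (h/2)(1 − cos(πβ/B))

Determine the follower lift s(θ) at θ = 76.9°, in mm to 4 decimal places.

seg 1 [0°–59.4°] uniform, h=20: full span → s += 20 → s = 20.0000
seg 2 [59.4°–188.9°] simple-harmonic, h=-15: θ=76.9° here. β=17.5, B=129.5. -15/2·(1 − cos(π·0.1351)) = -0.6658 → s = 19.3342

19.3342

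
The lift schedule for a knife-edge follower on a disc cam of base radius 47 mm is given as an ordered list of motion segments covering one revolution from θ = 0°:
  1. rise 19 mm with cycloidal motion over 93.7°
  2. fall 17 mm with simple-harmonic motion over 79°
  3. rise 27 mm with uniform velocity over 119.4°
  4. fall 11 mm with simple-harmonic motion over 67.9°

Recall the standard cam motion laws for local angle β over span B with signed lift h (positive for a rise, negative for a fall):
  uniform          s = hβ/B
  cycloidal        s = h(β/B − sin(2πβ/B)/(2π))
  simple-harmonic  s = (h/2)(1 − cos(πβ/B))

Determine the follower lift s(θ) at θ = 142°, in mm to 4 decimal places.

seg 1 [0°–93.7°] cycloidal, h=19: full span → s += 19 → s = 19.0000
seg 2 [93.7°–172.7°] simple-harmonic, h=-17: θ=142° here. β=48.3, B=79. -17/2·(1 − cos(π·0.6114)) = -11.4142 → s = 7.5858

7.5858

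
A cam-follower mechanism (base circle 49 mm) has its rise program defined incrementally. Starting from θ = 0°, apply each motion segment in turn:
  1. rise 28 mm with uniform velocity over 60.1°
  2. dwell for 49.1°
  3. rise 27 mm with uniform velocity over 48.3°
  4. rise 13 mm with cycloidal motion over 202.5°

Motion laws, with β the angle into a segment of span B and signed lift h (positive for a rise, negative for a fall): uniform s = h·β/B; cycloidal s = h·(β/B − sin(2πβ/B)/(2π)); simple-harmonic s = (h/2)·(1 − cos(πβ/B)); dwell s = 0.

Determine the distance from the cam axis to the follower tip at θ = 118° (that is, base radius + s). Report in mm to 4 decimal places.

seg 1 [0°–60.1°] uniform, h=28: full span → s += 28 → s = 28.0000
seg 2 [60.1°–109.2°] dwell: s stays 28.0000
seg 3 [109.2°–157.5°] uniform, h=27: θ=118° here. β=8.8, B=48.3. 27·8.8/48.3 = 4.9193 → s = 32.9193
radial distance = base radius + s = 49 + 32.9193 = 81.9193

81.9193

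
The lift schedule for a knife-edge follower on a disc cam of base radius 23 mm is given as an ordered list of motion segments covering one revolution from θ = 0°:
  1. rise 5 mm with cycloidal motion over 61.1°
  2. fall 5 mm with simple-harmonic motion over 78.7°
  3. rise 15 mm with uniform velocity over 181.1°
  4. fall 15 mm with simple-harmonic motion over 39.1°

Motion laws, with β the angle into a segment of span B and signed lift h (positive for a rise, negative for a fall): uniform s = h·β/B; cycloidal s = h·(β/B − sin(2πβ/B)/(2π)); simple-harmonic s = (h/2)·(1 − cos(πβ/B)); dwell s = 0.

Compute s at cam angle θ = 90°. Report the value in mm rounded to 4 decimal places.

seg 1 [0°–61.1°] cycloidal, h=5: full span → s += 5 → s = 5.0000
seg 2 [61.1°–139.8°] simple-harmonic, h=-5: θ=90° here. β=28.9, B=78.7. -5/2·(1 − cos(π·0.3672)) = -1.4871 → s = 3.5129

3.5129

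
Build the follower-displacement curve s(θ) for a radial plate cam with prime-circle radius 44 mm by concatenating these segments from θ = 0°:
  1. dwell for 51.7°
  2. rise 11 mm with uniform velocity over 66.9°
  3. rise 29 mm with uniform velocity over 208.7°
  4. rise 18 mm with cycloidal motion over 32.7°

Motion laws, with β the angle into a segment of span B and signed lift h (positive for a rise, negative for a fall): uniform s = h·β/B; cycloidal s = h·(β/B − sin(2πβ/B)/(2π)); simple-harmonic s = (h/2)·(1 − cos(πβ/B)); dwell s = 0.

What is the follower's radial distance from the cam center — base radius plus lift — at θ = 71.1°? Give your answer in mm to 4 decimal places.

seg 1 [0°–51.7°] dwell: s stays 0.0000
seg 2 [51.7°–118.6°] uniform, h=11: θ=71.1° here. β=19.4, B=66.9. 11·19.4/66.9 = 3.1898 → s = 3.1898
radial distance = base radius + s = 44 + 3.1898 = 47.1898

47.1898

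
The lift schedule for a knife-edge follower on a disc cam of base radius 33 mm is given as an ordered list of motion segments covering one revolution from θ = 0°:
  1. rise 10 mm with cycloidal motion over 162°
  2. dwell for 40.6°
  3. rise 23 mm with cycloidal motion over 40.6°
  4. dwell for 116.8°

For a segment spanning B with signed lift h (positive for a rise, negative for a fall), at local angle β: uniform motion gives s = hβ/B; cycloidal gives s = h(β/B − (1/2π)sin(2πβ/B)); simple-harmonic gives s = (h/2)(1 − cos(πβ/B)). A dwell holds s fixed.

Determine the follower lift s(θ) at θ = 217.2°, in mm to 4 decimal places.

seg 1 [0°–162°] cycloidal, h=10: full span → s += 10 → s = 10.0000
seg 2 [162°–202.6°] dwell: s stays 10.0000
seg 3 [202.6°–243.2°] cycloidal, h=23: θ=217.2° here. β=14.6, B=40.6. 23·(0.3596 − sin(2π·0.3596)/(2π)) = 5.4447 → s = 15.4447

15.4447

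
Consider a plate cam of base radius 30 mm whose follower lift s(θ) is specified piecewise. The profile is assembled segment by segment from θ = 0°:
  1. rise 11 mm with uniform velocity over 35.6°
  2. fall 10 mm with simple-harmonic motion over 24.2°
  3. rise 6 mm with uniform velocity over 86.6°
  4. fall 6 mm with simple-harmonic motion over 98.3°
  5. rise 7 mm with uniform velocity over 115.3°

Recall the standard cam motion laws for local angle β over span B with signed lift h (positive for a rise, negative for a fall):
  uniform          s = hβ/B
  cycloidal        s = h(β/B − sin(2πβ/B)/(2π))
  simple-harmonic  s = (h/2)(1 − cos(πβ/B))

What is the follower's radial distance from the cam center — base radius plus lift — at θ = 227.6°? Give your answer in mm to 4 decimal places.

seg 1 [0°–35.6°] uniform, h=11: full span → s += 11 → s = 11.0000
seg 2 [35.6°–59.8°] simple-harmonic, h=-10: full span → s += -10 → s = 1.0000
seg 3 [59.8°–146.4°] uniform, h=6: full span → s += 6 → s = 7.0000
seg 4 [146.4°–244.7°] simple-harmonic, h=-6: θ=227.6° here. β=81.2, B=98.3. -6/2·(1 − cos(π·0.8260)) = -5.5630 → s = 1.4370
radial distance = base radius + s = 30 + 1.4370 = 31.4370

31.4370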